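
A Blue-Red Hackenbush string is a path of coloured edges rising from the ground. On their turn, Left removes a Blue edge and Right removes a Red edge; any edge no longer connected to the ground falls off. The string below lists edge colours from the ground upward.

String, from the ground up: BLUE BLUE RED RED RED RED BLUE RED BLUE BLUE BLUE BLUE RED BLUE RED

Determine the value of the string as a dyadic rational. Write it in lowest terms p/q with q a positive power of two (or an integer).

8949/8192

g(B) = { 0 |  } → 1
g(BB) = { 0,1 |  } → 2
g(BBR) = { 0,1 | 2 } → 3/2
g(BBRR) = { 0,1 | 3/2,2 } → 5/4
g(BBRRR) = { 0,1 | 5/4,3/2,2 } → 9/8
g(BBRRRR) = { 0,1 | 9/8,5/4,3/2,2 } → 17/16
g(BBRRRRB) = { 0,1,17/16 | 9/8,5/4,3/2,2 } → 35/32
g(BBRRRRBR) = { 0,1,17/16 | 35/32,9/8,5/4,3/2,2 } → 69/64
g(BBRRRRBRB) = { 0,1,17/16,69/64 | 35/32,9/8,5/4,3/2,2 } → 139/128
g(BBRRRRBRBB) = { 0,1,17/16,69/64,139/128 | 35/32,9/8,5/4,3/2,2 } → 279/256
g(BBRRRRBRBBB) = { 0,1,17/16,69/64,139/128,279/256 | 35/32,9/8,5/4,3/2,2 } → 559/512
g(BBRRRRBRBBBB) = { 0,1,17/16,69/64,139/128,279/256,559/512 | 35/32,9/8,5/4,3/2,2 } → 1119/1024
g(BBRRRRBRBBBBR) = { 0,1,17/16,69/64,139/128,279/256,559/512 | 1119/1024,35/32,9/8,5/4,3/2,2 } → 2237/2048
g(BBRRRRBRBBBBRB) = { 0,1,17/16,69/64,139/128,279/256,559/512,2237/2048 | 1119/1024,35/32,9/8,5/4,3/2,2 } → 4475/4096
g(BBRRRRBRBBBBRBR) = { 0,1,17/16,69/64,139/128,279/256,559/512,2237/2048 | 4475/4096,1119/1024,35/32,9/8,5/4,3/2,2 } → 8949/8192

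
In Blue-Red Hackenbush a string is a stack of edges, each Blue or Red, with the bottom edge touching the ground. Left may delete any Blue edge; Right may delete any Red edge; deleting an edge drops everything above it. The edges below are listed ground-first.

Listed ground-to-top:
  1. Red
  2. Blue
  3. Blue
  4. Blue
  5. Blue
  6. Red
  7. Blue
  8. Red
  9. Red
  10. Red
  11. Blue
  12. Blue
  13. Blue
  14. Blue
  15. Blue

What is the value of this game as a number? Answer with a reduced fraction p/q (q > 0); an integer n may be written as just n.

-1473/16384

Prefix values for Red Blue Blue Blue Blue Red Blue Red Red Red Blue Blue Blue Blue Blue via {L|R} + simplicity:
R: Left { — }, Right { 0 } ⇒ simplest -1
RB: Left { -1 }, Right { 0 } ⇒ simplest -1/2
RBB: Left { -1; -1/2 }, Right { 0 } ⇒ simplest -1/4
RBBB: Left { -1; -1/2; -1/4 }, Right { 0 } ⇒ simplest -1/8
RBBBB: Left { -1; -1/2; -1/4; -1/8 }, Right { 0 } ⇒ simplest -1/16
RBBBBR: Left { -1; -1/2; -1/4; -1/8 }, Right { -1/16; 0 } ⇒ simplest -3/32
RBBBBRB: Left { -1; -1/2; -1/4; -1/8; -3/32 }, Right { -1/16; 0 } ⇒ simplest -5/64
RBBBBRBR: Left { -1; -1/2; -1/4; -1/8; -3/32 }, Right { -5/64; -1/16; 0 } ⇒ simplest -11/128
RBBBBRBRR: Left { -1; -1/2; -1/4; -1/8; -3/32 }, Right { -11/128; -5/64; -1/16; 0 } ⇒ simplest -23/256
RBBBBRBRRR: Left { -1; -1/2; -1/4; -1/8; -3/32 }, Right { -23/256; -11/128; -5/64; -1/16; 0 } ⇒ simplest -47/512
RBBBBRBRRRB: Left { -1; -1/2; -1/4; -1/8; -3/32; -47/512 }, Right { -23/256; -11/128; -5/64; -1/16; 0 } ⇒ simplest -93/1024
RBBBBRBRRRBB: Left { -1; -1/2; -1/4; -1/8; -3/32; -47/512; -93/1024 }, Right { -23/256; -11/128; -5/64; -1/16; 0 } ⇒ simplest -185/2048
RBBBBRBRRRBBB: Left { -1; -1/2; -1/4; -1/8; -3/32; -47/512; -93/1024; -185/2048 }, Right { -23/256; -11/128; -5/64; -1/16; 0 } ⇒ simplest -369/4096
RBBBBRBRRRBBBB: Left { -1; -1/2; -1/4; -1/8; -3/32; -47/512; -93/1024; -185/2048; -369/4096 }, Right { -23/256; -11/128; -5/64; -1/16; 0 } ⇒ simplest -737/8192
RBBBBRBRRRBBBBB: Left { -1; -1/2; -1/4; -1/8; -3/32; -47/512; -93/1024; -185/2048; -369/4096; -737/8192 }, Right { -23/256; -11/128; -5/64; -1/16; 0 } ⇒ simplest -1473/16384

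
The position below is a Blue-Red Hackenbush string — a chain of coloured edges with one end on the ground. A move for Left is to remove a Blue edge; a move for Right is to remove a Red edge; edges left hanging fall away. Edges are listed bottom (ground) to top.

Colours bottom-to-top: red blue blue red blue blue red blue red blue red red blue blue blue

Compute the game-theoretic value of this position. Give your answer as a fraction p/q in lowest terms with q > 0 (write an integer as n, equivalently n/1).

val(r) = { — | 0 } => -1
val(rb) = { -1 | 0 } => -1/2
val(rbb) = { -1; -1/2 | 0 } => -1/4
val(rbbr) = { -1; -1/2 | -1/4; 0 } => -3/8
val(rbbrb) = { -1; -1/2; -3/8 | -1/4; 0 } => -5/16
val(rbbrbb) = { -1; -1/2; -3/8; -5/16 | -1/4; 0 } => -9/32
val(rbbrbbr) = { -1; -1/2; -3/8; -5/16 | -9/32; -1/4; 0 } => -19/64
val(rbbrbbrb) = { -1; -1/2; -3/8; -5/16; -19/64 | -9/32; -1/4; 0 } => -37/128
val(rbbrbbrbr) = { -1; -1/2; -3/8; -5/16; -19/64 | -37/128; -9/32; -1/4; 0 } => -75/256
val(rbbrbbrbrb) = { -1; -1/2; -3/8; -5/16; -19/64; -75/256 | -37/128; -9/32; -1/4; 0 } => -149/512
val(rbbrbbrbrbr) = { -1; -1/2; -3/8; -5/16; -19/64; -75/256 | -149/512; -37/128; -9/32; -1/4; 0 } => -299/1024
val(rbbrbbrbrbrr) = { -1; -1/2; -3/8; -5/16; -19/64; -75/256 | -299/1024; -149/512; -37/128; -9/32; -1/4; 0 } => -599/2048
val(rbbrbbrbrbrrb) = { -1; -1/2; -3/8; -5/16; -19/64; -75/256; -599/2048 | -299/1024; -149/512; -37/128; -9/32; -1/4; 0 } => -1197/4096
val(rbbrbbrbrbrrbb) = { -1; -1/2; -3/8; -5/16; -19/64; -75/256; -599/2048; -1197/4096 | -299/1024; -149/512; -37/128; -9/32; -1/4; 0 } => -2393/8192
val(rbbrbbrbrbrrbbb) = { -1; -1/2; -3/8; -5/16; -19/64; -75/256; -599/2048; -1197/4096; -2393/8192 | -299/1024; -149/512; -37/128; -9/32; -1/4; 0 } => -4785/16384

-4785/16384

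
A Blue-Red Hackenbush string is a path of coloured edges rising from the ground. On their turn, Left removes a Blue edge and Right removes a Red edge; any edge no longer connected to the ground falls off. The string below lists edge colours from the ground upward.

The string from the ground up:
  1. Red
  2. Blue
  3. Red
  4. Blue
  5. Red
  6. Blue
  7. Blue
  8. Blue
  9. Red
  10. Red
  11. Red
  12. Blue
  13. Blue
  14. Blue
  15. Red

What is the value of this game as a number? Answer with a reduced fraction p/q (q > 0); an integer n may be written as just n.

-10467/16384

R: Left { (no moves) }, Right { 0 } — simplest -1
RB: Left { -1 }, Right { 0 } — simplest -1/2
RBR: Left { -1 }, Right { -1/2,0 } — simplest -3/4
RBRB: Left { -1,-3/4 }, Right { -1/2,0 } — simplest -5/8
RBRBR: Left { -1,-3/4 }, Right { -5/8,-1/2,0 } — simplest -11/16
RBRBRB: Left { -1,-3/4,-11/16 }, Right { -5/8,-1/2,0 } — simplest -21/32
RBRBRBB: Left { -1,-3/4,-11/16,-21/32 }, Right { -5/8,-1/2,0 } — simplest -41/64
RBRBRBBB: Left { -1,-3/4,-11/16,-21/32,-41/64 }, Right { -5/8,-1/2,0 } — simplest -81/128
RBRBRBBBR: Left { -1,-3/4,-11/16,-21/32,-41/64 }, Right { -81/128,-5/8,-1/2,0 } — simplest -163/256
RBRBRBBBRR: Left { -1,-3/4,-11/16,-21/32,-41/64 }, Right { -163/256,-81/128,-5/8,-1/2,0 } — simplest -327/512
RBRBRBBBRRR: Left { -1,-3/4,-11/16,-21/32,-41/64 }, Right { -327/512,-163/256,-81/128,-5/8,-1/2,0 } — simplest -655/1024
RBRBRBBBRRRB: Left { -1,-3/4,-11/16,-21/32,-41/64,-655/1024 }, Right { -327/512,-163/256,-81/128,-5/8,-1/2,0 } — simplest -1309/2048
RBRBRBBBRRRBB: Left { -1,-3/4,-11/16,-21/32,-41/64,-655/1024,-1309/2048 }, Right { -327/512,-163/256,-81/128,-5/8,-1/2,0 } — simplest -2617/4096
RBRBRBBBRRRBBB: Left { -1,-3/4,-11/16,-21/32,-41/64,-655/1024,-1309/2048,-2617/4096 }, Right { -327/512,-163/256,-81/128,-5/8,-1/2,0 } — simplest -5233/8192
RBRBRBBBRRRBBBR: Left { -1,-3/4,-11/16,-21/32,-41/64,-655/1024,-1309/2048,-2617/4096 }, Right { -5233/8192,-327/512,-163/256,-81/128,-5/8,-1/2,0 } — simplest -10467/16384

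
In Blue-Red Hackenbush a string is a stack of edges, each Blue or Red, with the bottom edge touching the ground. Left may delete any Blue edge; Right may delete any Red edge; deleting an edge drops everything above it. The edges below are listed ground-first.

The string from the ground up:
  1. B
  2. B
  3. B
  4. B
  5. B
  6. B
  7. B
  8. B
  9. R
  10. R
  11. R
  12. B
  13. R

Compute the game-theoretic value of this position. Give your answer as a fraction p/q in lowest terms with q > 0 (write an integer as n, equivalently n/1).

229/32

Build G(s[:k]) for k = 1..13, string s = B B B B B B B B R R R B R.
edge 1 of 13 (B): { 0 | — } ⇒ 1
edge 2 of 13 (B): { 0 1 | — } ⇒ 2
edge 3 of 13 (B): { 0 1 2 | — } ⇒ 3
edge 4 of 13 (B): { 0 1 2 3 | — } ⇒ 4
edge 5 of 13 (B): { 0 1 2 3 4 | — } ⇒ 5
edge 6 of 13 (B): { 0 1 2 3 4 5 | — } ⇒ 6
edge 7 of 13 (B): { 0 1 2 3 4 5 6 | — } ⇒ 7
edge 8 of 13 (B): { 0 1 2 3 4 5 6 7 | — } ⇒ 8
edge 9 of 13 (R): { 0 1 2 3 4 5 6 7 | 8 } ⇒ 15/2
edge 10 of 13 (R): { 0 1 2 3 4 5 6 7 | 15/2 8 } ⇒ 29/4
edge 11 of 13 (R): { 0 1 2 3 4 5 6 7 | 29/4 15/2 8 } ⇒ 57/8
edge 12 of 13 (B): { 0 1 2 3 4 5 6 7 57/8 | 29/4 15/2 8 } ⇒ 115/16
edge 13 of 13 (R): { 0 1 2 3 4 5 6 7 57/8 | 115/16 29/4 15/2 8 } ⇒ 229/32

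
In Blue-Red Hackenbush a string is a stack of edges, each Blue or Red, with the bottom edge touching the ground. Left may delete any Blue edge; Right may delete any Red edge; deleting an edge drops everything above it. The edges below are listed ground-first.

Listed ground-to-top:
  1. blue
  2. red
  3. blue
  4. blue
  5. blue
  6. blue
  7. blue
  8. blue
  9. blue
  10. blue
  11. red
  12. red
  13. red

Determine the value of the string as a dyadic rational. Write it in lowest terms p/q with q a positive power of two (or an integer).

4081/4096

Prefix values for blue red blue blue blue blue blue blue blue blue red red red via {L|R} + simplicity:
edge 1 of 13 (blue): { 0 | — } → 1
edge 2 of 13 (red): { 0 | 1 } → 1/2
edge 3 of 13 (blue): { 0 1/2 | 1 } → 3/4
edge 4 of 13 (blue): { 0 1/2 3/4 | 1 } → 7/8
edge 5 of 13 (blue): { 0 1/2 3/4 7/8 | 1 } → 15/16
edge 6 of 13 (blue): { 0 1/2 3/4 7/8 15/16 | 1 } → 31/32
edge 7 of 13 (blue): { 0 1/2 3/4 7/8 15/16 31/32 | 1 } → 63/64
edge 8 of 13 (blue): { 0 1/2 3/4 7/8 15/16 31/32 63/64 | 1 } → 127/128
edge 9 of 13 (blue): { 0 1/2 3/4 7/8 15/16 31/32 63/64 127/128 | 1 } → 255/256
edge 10 of 13 (blue): { 0 1/2 3/4 7/8 15/16 31/32 63/64 127/128 255/256 | 1 } → 511/512
edge 11 of 13 (red): { 0 1/2 3/4 7/8 15/16 31/32 63/64 127/128 255/256 | 511/512 1 } → 1021/1024
edge 12 of 13 (red): { 0 1/2 3/4 7/8 15/16 31/32 63/64 127/128 255/256 | 1021/1024 511/512 1 } → 2041/2048
edge 13 of 13 (red): { 0 1/2 3/4 7/8 15/16 31/32 63/64 127/128 255/256 | 2041/2048 1021/1024 511/512 1 } → 4081/4096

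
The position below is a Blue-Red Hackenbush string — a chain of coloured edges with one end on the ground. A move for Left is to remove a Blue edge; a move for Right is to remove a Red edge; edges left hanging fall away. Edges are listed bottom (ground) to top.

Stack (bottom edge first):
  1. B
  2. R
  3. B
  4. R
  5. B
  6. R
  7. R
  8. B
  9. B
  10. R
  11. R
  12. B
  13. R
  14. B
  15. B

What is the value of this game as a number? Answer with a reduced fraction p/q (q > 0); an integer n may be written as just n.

step 1: add B to get B; options L={ 0 } R={ (no moves) } — 1
step 2: add R to get BR; options L={ 0 } R={ 1 } — 1/2
step 3: add B to get BRB; options L={ 0,1/2 } R={ 1 } — 3/4
step 4: add R to get BRBR; options L={ 0,1/2 } R={ 3/4,1 } — 5/8
step 5: add B to get BRBRB; options L={ 0,1/2,5/8 } R={ 3/4,1 } — 11/16
step 6: add R to get BRBRBR; options L={ 0,1/2,5/8 } R={ 11/16,3/4,1 } — 21/32
step 7: add R to get BRBRBRR; options L={ 0,1/2,5/8 } R={ 21/32,11/16,3/4,1 } — 41/64
step 8: add B to get BRBRBRRB; options L={ 0,1/2,5/8,41/64 } R={ 21/32,11/16,3/4,1 } — 83/128
step 9: add B to get BRBRBRRBB; options L={ 0,1/2,5/8,41/64,83/128 } R={ 21/32,11/16,3/4,1 } — 167/256
step 10: add R to get BRBRBRRBBR; options L={ 0,1/2,5/8,41/64,83/128 } R={ 167/256,21/32,11/16,3/4,1 } — 333/512
step 11: add R to get BRBRBRRBBRR; options L={ 0,1/2,5/8,41/64,83/128 } R={ 333/512,167/256,21/32,11/16,3/4,1 } — 665/1024
step 12: add B to get BRBRBRRBBRRB; options L={ 0,1/2,5/8,41/64,83/128,665/1024 } R={ 333/512,167/256,21/32,11/16,3/4,1 } — 1331/2048
step 13: add R to get BRBRBRRBBRRBR; options L={ 0,1/2,5/8,41/64,83/128,665/1024 } R={ 1331/2048,333/512,167/256,21/32,11/16,3/4,1 } — 2661/4096
step 14: add B to get BRBRBRRBBRRBRB; options L={ 0,1/2,5/8,41/64,83/128,665/1024,2661/4096 } R={ 1331/2048,333/512,167/256,21/32,11/16,3/4,1 } — 5323/8192
step 15: add B to get BRBRBRRBBRRBRBB; options L={ 0,1/2,5/8,41/64,83/128,665/1024,2661/4096,5323/8192 } R={ 1331/2048,333/512,167/256,21/32,11/16,3/4,1 } — 10647/16384

10647/16384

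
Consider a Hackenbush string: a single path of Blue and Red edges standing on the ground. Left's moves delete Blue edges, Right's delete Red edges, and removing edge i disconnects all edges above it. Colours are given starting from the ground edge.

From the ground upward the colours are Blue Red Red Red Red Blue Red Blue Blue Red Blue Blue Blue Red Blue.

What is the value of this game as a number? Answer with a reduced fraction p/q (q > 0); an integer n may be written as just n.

G(B) = { 0 |  } => 1
G(BR) = { 0 | 1 } => 1/2
G(BRR) = { 0 | 1/2; 1 } => 1/4
G(BRRR) = { 0 | 1/4; 1/2; 1 } => 1/8
G(BRRRR) = { 0 | 1/8; 1/4; 1/2; 1 } => 1/16
G(BRRRRB) = { 0; 1/16 | 1/8; 1/4; 1/2; 1 } => 3/32
G(BRRRRBR) = { 0; 1/16 | 3/32; 1/8; 1/4; 1/2; 1 } => 5/64
G(BRRRRBRB) = { 0; 1/16; 5/64 | 3/32; 1/8; 1/4; 1/2; 1 } => 11/128
G(BRRRRBRBB) = { 0; 1/16; 5/64; 11/128 | 3/32; 1/8; 1/4; 1/2; 1 } => 23/256
G(BRRRRBRBBR) = { 0; 1/16; 5/64; 11/128 | 23/256; 3/32; 1/8; 1/4; 1/2; 1 } => 45/512
G(BRRRRBRBBRB) = { 0; 1/16; 5/64; 11/128; 45/512 | 23/256; 3/32; 1/8; 1/4; 1/2; 1 } => 91/1024
G(BRRRRBRBBRBB) = { 0; 1/16; 5/64; 11/128; 45/512; 91/1024 | 23/256; 3/32; 1/8; 1/4; 1/2; 1 } => 183/2048
G(BRRRRBRBBRBBB) = { 0; 1/16; 5/64; 11/128; 45/512; 91/1024; 183/2048 | 23/256; 3/32; 1/8; 1/4; 1/2; 1 } => 367/4096
G(BRRRRBRBBRBBBR) = { 0; 1/16; 5/64; 11/128; 45/512; 91/1024; 183/2048 | 367/4096; 23/256; 3/32; 1/8; 1/4; 1/2; 1 } => 733/8192
G(BRRRRBRBBRBBBRB) = { 0; 1/16; 5/64; 11/128; 45/512; 91/1024; 183/2048; 733/8192 | 367/4096; 23/256; 3/32; 1/8; 1/4; 1/2; 1 } => 1467/16384

1467/16384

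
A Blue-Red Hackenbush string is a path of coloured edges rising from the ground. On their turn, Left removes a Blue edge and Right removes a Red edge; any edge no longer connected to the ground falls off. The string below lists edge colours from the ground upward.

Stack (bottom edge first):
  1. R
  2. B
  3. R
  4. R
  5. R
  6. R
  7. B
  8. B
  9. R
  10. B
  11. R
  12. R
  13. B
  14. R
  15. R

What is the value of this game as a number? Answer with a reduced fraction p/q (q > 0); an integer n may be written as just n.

-15543/16384

Recurse on prefixes of the 15-edge string R B R R R R B B R B R R B R R:
R: Left { · }, Right { 0 } → simplest -1
RB: Left { -1 }, Right { 0 } → simplest -1/2
RBR: Left { -1 }, Right { -1/2; 0 } → simplest -3/4
RBRR: Left { -1 }, Right { -3/4; -1/2; 0 } → simplest -7/8
RBRRR: Left { -1 }, Right { -7/8; -3/4; -1/2; 0 } → simplest -15/16
RBRRRR: Left { -1 }, Right { -15/16; -7/8; -3/4; -1/2; 0 } → simplest -31/32
RBRRRRB: Left { -1; -31/32 }, Right { -15/16; -7/8; -3/4; -1/2; 0 } → simplest -61/64
RBRRRRBB: Left { -1; -31/32; -61/64 }, Right { -15/16; -7/8; -3/4; -1/2; 0 } → simplest -121/128
RBRRRRBBR: Left { -1; -31/32; -61/64 }, Right { -121/128; -15/16; -7/8; -3/4; -1/2; 0 } → simplest -243/256
RBRRRRBBRB: Left { -1; -31/32; -61/64; -243/256 }, Right { -121/128; -15/16; -7/8; -3/4; -1/2; 0 } → simplest -485/512
RBRRRRBBRBR: Left { -1; -31/32; -61/64; -243/256 }, Right { -485/512; -121/128; -15/16; -7/8; -3/4; -1/2; 0 } → simplest -971/1024
RBRRRRBBRBRR: Left { -1; -31/32; -61/64; -243/256 }, Right { -971/1024; -485/512; -121/128; -15/16; -7/8; -3/4; -1/2; 0 } → simplest -1943/2048
RBRRRRBBRBRRB: Left { -1; -31/32; -61/64; -243/256; -1943/2048 }, Right { -971/1024; -485/512; -121/128; -15/16; -7/8; -3/4; -1/2; 0 } → simplest -3885/4096
RBRRRRBBRBRRBR: Left { -1; -31/32; -61/64; -243/256; -1943/2048 }, Right { -3885/4096; -971/1024; -485/512; -121/128; -15/16; -7/8; -3/4; -1/2; 0 } → simplest -7771/8192
RBRRRRBBRBRRBRR: Left { -1; -31/32; -61/64; -243/256; -1943/2048 }, Right { -7771/8192; -3885/4096; -971/1024; -485/512; -121/128; -15/16; -7/8; -3/4; -1/2; 0 } → simplest -15543/16384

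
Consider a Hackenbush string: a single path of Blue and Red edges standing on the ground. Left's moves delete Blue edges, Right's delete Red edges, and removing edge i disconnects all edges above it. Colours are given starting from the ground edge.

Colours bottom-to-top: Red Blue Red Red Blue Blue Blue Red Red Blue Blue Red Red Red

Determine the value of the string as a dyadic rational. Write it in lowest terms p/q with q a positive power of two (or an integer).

Build G(s[:k]) for k = 1..14, string s = Red Blue Red Red Blue Blue Blue Red Red Blue Blue Red Red Red.
edge 1 of 14 (Red): { ∅ | 0 } so -1
edge 2 of 14 (Blue): { -1 | 0 } so -1/2
edge 3 of 14 (Red): { -1 | -1/2 0 } so -3/4
edge 4 of 14 (Red): { -1 | -3/4 -1/2 0 } so -7/8
edge 5 of 14 (Blue): { -1 -7/8 | -3/4 -1/2 0 } so -13/16
edge 6 of 14 (Blue): { -1 -7/8 -13/16 | -3/4 -1/2 0 } so -25/32
edge 7 of 14 (Blue): { -1 -7/8 -13/16 -25/32 | -3/4 -1/2 0 } so -49/64
edge 8 of 14 (Red): { -1 -7/8 -13/16 -25/32 | -49/64 -3/4 -1/2 0 } so -99/128
edge 9 of 14 (Red): { -1 -7/8 -13/16 -25/32 | -99/128 -49/64 -3/4 -1/2 0 } so -199/256
edge 10 of 14 (Blue): { -1 -7/8 -13/16 -25/32 -199/256 | -99/128 -49/64 -3/4 -1/2 0 } so -397/512
edge 11 of 14 (Blue): { -1 -7/8 -13/16 -25/32 -199/256 -397/512 | -99/128 -49/64 -3/4 -1/2 0 } so -793/1024
edge 12 of 14 (Red): { -1 -7/8 -13/16 -25/32 -199/256 -397/512 | -793/1024 -99/128 -49/64 -3/4 -1/2 0 } so -1587/2048
edge 13 of 14 (Red): { -1 -7/8 -13/16 -25/32 -199/256 -397/512 | -1587/2048 -793/1024 -99/128 -49/64 -3/4 -1/2 0 } so -3175/4096
edge 14 of 14 (Red): { -1 -7/8 -13/16 -25/32 -199/256 -397/512 | -3175/4096 -1587/2048 -793/1024 -99/128 -49/64 -3/4 -1/2 0 } so -6351/8192

-6351/8192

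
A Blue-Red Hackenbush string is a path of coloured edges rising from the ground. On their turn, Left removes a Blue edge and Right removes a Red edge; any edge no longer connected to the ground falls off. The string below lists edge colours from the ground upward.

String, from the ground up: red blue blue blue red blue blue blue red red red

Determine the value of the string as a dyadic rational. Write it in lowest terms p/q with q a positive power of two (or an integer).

-143/1024

Prefix values for red blue blue blue red blue blue blue red red red via {L|R} + simplicity:
v(r) = { ∅ | 0 } ⇒ -1
v(rb) = { -1 | 0 } ⇒ -1/2
v(rbb) = { -1,-1/2 | 0 } ⇒ -1/4
v(rbbb) = { -1,-1/2,-1/4 | 0 } ⇒ -1/8
v(rbbbr) = { -1,-1/2,-1/4 | -1/8,0 } ⇒ -3/16
v(rbbbrb) = { -1,-1/2,-1/4,-3/16 | -1/8,0 } ⇒ -5/32
v(rbbbrbb) = { -1,-1/2,-1/4,-3/16,-5/32 | -1/8,0 } ⇒ -9/64
v(rbbbrbbb) = { -1,-1/2,-1/4,-3/16,-5/32,-9/64 | -1/8,0 } ⇒ -17/128
v(rbbbrbbbr) = { -1,-1/2,-1/4,-3/16,-5/32,-9/64 | -17/128,-1/8,0 } ⇒ -35/256
v(rbbbrbbbrr) = { -1,-1/2,-1/4,-3/16,-5/32,-9/64 | -35/256,-17/128,-1/8,0 } ⇒ -71/512
v(rbbbrbbbrrr) = { -1,-1/2,-1/4,-3/16,-5/32,-9/64 | -71/512,-35/256,-17/128,-1/8,0 } ⇒ -143/1024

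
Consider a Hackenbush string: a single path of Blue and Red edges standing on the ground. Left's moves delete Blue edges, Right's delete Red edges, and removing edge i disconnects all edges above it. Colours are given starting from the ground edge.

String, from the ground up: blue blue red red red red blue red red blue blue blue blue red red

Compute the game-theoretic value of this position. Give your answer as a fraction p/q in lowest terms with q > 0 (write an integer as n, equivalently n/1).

8825/8192

Prefix values for blue blue red red red red blue red red blue blue blue blue red red via {L|R} + simplicity:
edge 1 of 15 (blue): { 0 | ∅ } so 1
edge 2 of 15 (blue): { 0 1 | ∅ } so 2
edge 3 of 15 (red): { 0 1 | 2 } so 3/2
edge 4 of 15 (red): { 0 1 | 3/2 2 } so 5/4
edge 5 of 15 (red): { 0 1 | 5/4 3/2 2 } so 9/8
edge 6 of 15 (red): { 0 1 | 9/8 5/4 3/2 2 } so 17/16
edge 7 of 15 (blue): { 0 1 17/16 | 9/8 5/4 3/2 2 } so 35/32
edge 8 of 15 (red): { 0 1 17/16 | 35/32 9/8 5/4 3/2 2 } so 69/64
edge 9 of 15 (red): { 0 1 17/16 | 69/64 35/32 9/8 5/4 3/2 2 } so 137/128
edge 10 of 15 (blue): { 0 1 17/16 137/128 | 69/64 35/32 9/8 5/4 3/2 2 } so 275/256
edge 11 of 15 (blue): { 0 1 17/16 137/128 275/256 | 69/64 35/32 9/8 5/4 3/2 2 } so 551/512
edge 12 of 15 (blue): { 0 1 17/16 137/128 275/256 551/512 | 69/64 35/32 9/8 5/4 3/2 2 } so 1103/1024
edge 13 of 15 (blue): { 0 1 17/16 137/128 275/256 551/512 1103/1024 | 69/64 35/32 9/8 5/4 3/2 2 } so 2207/2048
edge 14 of 15 (red): { 0 1 17/16 137/128 275/256 551/512 1103/1024 | 2207/2048 69/64 35/32 9/8 5/4 3/2 2 } so 4413/4096
edge 15 of 15 (red): { 0 1 17/16 137/128 275/256 551/512 1103/1024 | 4413/4096 2207/2048 69/64 35/32 9/8 5/4 3/2 2 } so 8825/8192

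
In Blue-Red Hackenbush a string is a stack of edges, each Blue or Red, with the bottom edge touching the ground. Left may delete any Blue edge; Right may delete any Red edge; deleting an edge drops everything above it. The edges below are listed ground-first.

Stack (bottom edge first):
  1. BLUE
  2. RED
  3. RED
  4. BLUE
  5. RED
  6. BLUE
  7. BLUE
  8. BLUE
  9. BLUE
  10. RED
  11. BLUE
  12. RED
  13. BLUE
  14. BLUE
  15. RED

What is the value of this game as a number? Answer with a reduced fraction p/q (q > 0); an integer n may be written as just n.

Build g(s[:k]) for k = 1..15, string s = BLUE RED RED BLUE RED BLUE BLUE BLUE BLUE RED BLUE RED BLUE BLUE RED.
B: Left { 0 }, Right { · } = simplest 1
BR: Left { 0 }, Right { 1 } = simplest 1/2
BRR: Left { 0 }, Right { 1/2 1 } = simplest 1/4
BRRB: Left { 0 1/4 }, Right { 1/2 1 } = simplest 3/8
BRRBR: Left { 0 1/4 }, Right { 3/8 1/2 1 } = simplest 5/16
BRRBRB: Left { 0 1/4 5/16 }, Right { 3/8 1/2 1 } = simplest 11/32
BRRBRBB: Left { 0 1/4 5/16 11/32 }, Right { 3/8 1/2 1 } = simplest 23/64
BRRBRBBB: Left { 0 1/4 5/16 11/32 23/64 }, Right { 3/8 1/2 1 } = simplest 47/128
BRRBRBBBB: Left { 0 1/4 5/16 11/32 23/64 47/128 }, Right { 3/8 1/2 1 } = simplest 95/256
BRRBRBBBBR: Left { 0 1/4 5/16 11/32 23/64 47/128 }, Right { 95/256 3/8 1/2 1 } = simplest 189/512
BRRBRBBBBRB: Left { 0 1/4 5/16 11/32 23/64 47/128 189/512 }, Right { 95/256 3/8 1/2 1 } = simplest 379/1024
BRRBRBBBBRBR: Left { 0 1/4 5/16 11/32 23/64 47/128 189/512 }, Right { 379/1024 95/256 3/8 1/2 1 } = simplest 757/2048
BRRBRBBBBRBRB: Left { 0 1/4 5/16 11/32 23/64 47/128 189/512 757/2048 }, Right { 379/1024 95/256 3/8 1/2 1 } = simplest 1515/4096
BRRBRBBBBRBRBB: Left { 0 1/4 5/16 11/32 23/64 47/128 189/512 757/2048 1515/4096 }, Right { 379/1024 95/256 3/8 1/2 1 } = simplest 3031/8192
BRRBRBBBBRBRBBR: Left { 0 1/4 5/16 11/32 23/64 47/128 189/512 757/2048 1515/4096 }, Right { 3031/8192 379/1024 95/256 3/8 1/2 1 } = simplest 6061/16384

6061/16384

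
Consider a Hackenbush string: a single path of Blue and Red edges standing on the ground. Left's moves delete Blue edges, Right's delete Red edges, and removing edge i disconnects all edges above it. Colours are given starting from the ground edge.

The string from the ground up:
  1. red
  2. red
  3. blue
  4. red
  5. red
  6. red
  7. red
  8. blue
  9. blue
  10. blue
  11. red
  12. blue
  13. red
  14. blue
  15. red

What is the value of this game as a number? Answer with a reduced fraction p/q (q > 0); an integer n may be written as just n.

step 1: add red to get r; options L={  } R={ 0 } -> -1
step 2: add red to get rr; options L={  } R={ -1; 0 } -> -2
step 3: add blue to get rrb; options L={ -2 } R={ -1; 0 } -> -3/2
step 4: add red to get rrbr; options L={ -2 } R={ -3/2; -1; 0 } -> -7/4
step 5: add red to get rrbrr; options L={ -2 } R={ -7/4; -3/2; -1; 0 } -> -15/8
step 6: add red to get rrbrrr; options L={ -2 } R={ -15/8; -7/4; -3/2; -1; 0 } -> -31/16
step 7: add red to get rrbrrrr; options L={ -2 } R={ -31/16; -15/8; -7/4; -3/2; -1; 0 } -> -63/32
step 8: add blue to get rrbrrrrb; options L={ -2; -63/32 } R={ -31/16; -15/8; -7/4; -3/2; -1; 0 } -> -125/64
step 9: add blue to get rrbrrrrbb; options L={ -2; -63/32; -125/64 } R={ -31/16; -15/8; -7/4; -3/2; -1; 0 } -> -249/128
step 10: add blue to get rrbrrrrbbb; options L={ -2; -63/32; -125/64; -249/128 } R={ -31/16; -15/8; -7/4; -3/2; -1; 0 } -> -497/256
step 11: add red to get rrbrrrrbbbr; options L={ -2; -63/32; -125/64; -249/128 } R={ -497/256; -31/16; -15/8; -7/4; -3/2; -1; 0 } -> -995/512
step 12: add blue to get rrbrrrrbbbrb; options L={ -2; -63/32; -125/64; -249/128; -995/512 } R={ -497/256; -31/16; -15/8; -7/4; -3/2; -1; 0 } -> -1989/1024
step 13: add red to get rrbrrrrbbbrbr; options L={ -2; -63/32; -125/64; -249/128; -995/512 } R={ -1989/1024; -497/256; -31/16; -15/8; -7/4; -3/2; -1; 0 } -> -3979/2048
step 14: add blue to get rrbrrrrbbbrbrb; options L={ -2; -63/32; -125/64; -249/128; -995/512; -3979/2048 } R={ -1989/1024; -497/256; -31/16; -15/8; -7/4; -3/2; -1; 0 } -> -7957/4096
step 15: add red to get rrbrrrrbbbrbrbr; options L={ -2; -63/32; -125/64; -249/128; -995/512; -3979/2048 } R={ -7957/4096; -1989/1024; -497/256; -31/16; -15/8; -7/4; -3/2; -1; 0 } -> -15915/8192

-15915/8192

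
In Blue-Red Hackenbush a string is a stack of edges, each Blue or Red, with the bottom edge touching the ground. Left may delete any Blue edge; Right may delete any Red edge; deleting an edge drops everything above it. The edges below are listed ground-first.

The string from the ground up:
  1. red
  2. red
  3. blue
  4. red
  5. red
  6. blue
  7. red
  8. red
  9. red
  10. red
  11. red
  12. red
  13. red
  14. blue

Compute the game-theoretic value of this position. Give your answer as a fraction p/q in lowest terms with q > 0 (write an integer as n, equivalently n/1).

-7677/4096

Prefix values for red red blue red red blue red red red red red red red blue via {L|R} + simplicity:
v_1 [r]  L=[·]  R=[0]  -> -1
v_2 [rr]  L=[·]  R=[-1 0]  -> -2
v_3 [rrb]  L=[-2]  R=[-1 0]  -> -3/2
v_4 [rrbr]  L=[-2]  R=[-3/2 -1 0]  -> -7/4
v_5 [rrbrr]  L=[-2]  R=[-7/4 -3/2 -1 0]  -> -15/8
v_6 [rrbrrb]  L=[-2 -15/8]  R=[-7/4 -3/2 -1 0]  -> -29/16
v_7 [rrbrrbr]  L=[-2 -15/8]  R=[-29/16 -7/4 -3/2 -1 0]  -> -59/32
v_8 [rrbrrbrr]  L=[-2 -15/8]  R=[-59/32 -29/16 -7/4 -3/2 -1 0]  -> -119/64
v_9 [rrbrrbrrr]  L=[-2 -15/8]  R=[-119/64 -59/32 -29/16 -7/4 -3/2 -1 0]  -> -239/128
v_10 [rrbrrbrrrr]  L=[-2 -15/8]  R=[-239/128 -119/64 -59/32 -29/16 -7/4 -3/2 -1 0]  -> -479/256
v_11 [rrbrrbrrrrr]  L=[-2 -15/8]  R=[-479/256 -239/128 -119/64 -59/32 -29/16 -7/4 -3/2 -1 0]  -> -959/512
v_12 [rrbrrbrrrrrr]  L=[-2 -15/8]  R=[-959/512 -479/256 -239/128 -119/64 -59/32 -29/16 -7/4 -3/2 -1 0]  -> -1919/1024
v_13 [rrbrrbrrrrrrr]  L=[-2 -15/8]  R=[-1919/1024 -959/512 -479/256 -239/128 -119/64 -59/32 -29/16 -7/4 -3/2 -1 0]  -> -3839/2048
v_14 [rrbrrbrrrrrrrb]  L=[-2 -15/8 -3839/2048]  R=[-1919/1024 -959/512 -479/256 -239/128 -119/64 -59/32 -29/16 -7/4 -3/2 -1 0]  -> -7677/4096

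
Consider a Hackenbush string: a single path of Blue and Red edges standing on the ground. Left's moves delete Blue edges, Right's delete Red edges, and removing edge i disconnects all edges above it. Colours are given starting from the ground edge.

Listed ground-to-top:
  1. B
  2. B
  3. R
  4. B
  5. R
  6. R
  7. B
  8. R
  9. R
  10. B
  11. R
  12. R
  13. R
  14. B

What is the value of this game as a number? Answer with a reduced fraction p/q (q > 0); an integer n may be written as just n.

val_1 [B]  L=[0]  R=[]  -> 1
val_2 [BB]  L=[0 1]  R=[]  -> 2
val_3 [BBR]  L=[0 1]  R=[2]  -> 3/2
val_4 [BBRB]  L=[0 1 3/2]  R=[2]  -> 7/4
val_5 [BBRBR]  L=[0 1 3/2]  R=[7/4 2]  -> 13/8
val_6 [BBRBRR]  L=[0 1 3/2]  R=[13/8 7/4 2]  -> 25/16
val_7 [BBRBRRB]  L=[0 1 3/2 25/16]  R=[13/8 7/4 2]  -> 51/32
val_8 [BBRBRRBR]  L=[0 1 3/2 25/16]  R=[51/32 13/8 7/4 2]  -> 101/64
val_9 [BBRBRRBRR]  L=[0 1 3/2 25/16]  R=[101/64 51/32 13/8 7/4 2]  -> 201/128
val_10 [BBRBRRBRRB]  L=[0 1 3/2 25/16 201/128]  R=[101/64 51/32 13/8 7/4 2]  -> 403/256
val_11 [BBRBRRBRRBR]  L=[0 1 3/2 25/16 201/128]  R=[403/256 101/64 51/32 13/8 7/4 2]  -> 805/512
val_12 [BBRBRRBRRBRR]  L=[0 1 3/2 25/16 201/128]  R=[805/512 403/256 101/64 51/32 13/8 7/4 2]  -> 1609/1024
val_13 [BBRBRRBRRBRRR]  L=[0 1 3/2 25/16 201/128]  R=[1609/1024 805/512 403/256 101/64 51/32 13/8 7/4 2]  -> 3217/2048
val_14 [BBRBRRBRRBRRRB]  L=[0 1 3/2 25/16 201/128 3217/2048]  R=[1609/1024 805/512 403/256 101/64 51/32 13/8 7/4 2]  -> 6435/4096

6435/4096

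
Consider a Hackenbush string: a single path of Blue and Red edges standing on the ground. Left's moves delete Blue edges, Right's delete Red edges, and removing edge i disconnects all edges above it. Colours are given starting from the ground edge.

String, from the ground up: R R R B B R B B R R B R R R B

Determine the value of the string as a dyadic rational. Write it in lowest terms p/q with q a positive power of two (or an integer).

-9437/4096

Recurse on prefixes of the 15-edge string R R R B B R B B R R B R R R B:
G(R) = { none | 0 } => -1
G(RR) = { none | -1; 0 } => -2
G(RRR) = { none | -2; -1; 0 } => -3
G(RRRB) = { -3 | -2; -1; 0 } => -5/2
G(RRRBB) = { -3; -5/2 | -2; -1; 0 } => -9/4
G(RRRBBR) = { -3; -5/2 | -9/4; -2; -1; 0 } => -19/8
G(RRRBBRB) = { -3; -5/2; -19/8 | -9/4; -2; -1; 0 } => -37/16
G(RRRBBRBB) = { -3; -5/2; -19/8; -37/16 | -9/4; -2; -1; 0 } => -73/32
G(RRRBBRBBR) = { -3; -5/2; -19/8; -37/16 | -73/32; -9/4; -2; -1; 0 } => -147/64
G(RRRBBRBBRR) = { -3; -5/2; -19/8; -37/16 | -147/64; -73/32; -9/4; -2; -1; 0 } => -295/128
G(RRRBBRBBRRB) = { -3; -5/2; -19/8; -37/16; -295/128 | -147/64; -73/32; -9/4; -2; -1; 0 } => -589/256
G(RRRBBRBBRRBR) = { -3; -5/2; -19/8; -37/16; -295/128 | -589/256; -147/64; -73/32; -9/4; -2; -1; 0 } => -1179/512
G(RRRBBRBBRRBRR) = { -3; -5/2; -19/8; -37/16; -295/128 | -1179/512; -589/256; -147/64; -73/32; -9/4; -2; -1; 0 } => -2359/1024
G(RRRBBRBBRRBRRR) = { -3; -5/2; -19/8; -37/16; -295/128 | -2359/1024; -1179/512; -589/256; -147/64; -73/32; -9/4; -2; -1; 0 } => -4719/2048
G(RRRBBRBBRRBRRRB) = { -3; -5/2; -19/8; -37/16; -295/128; -4719/2048 | -2359/1024; -1179/512; -589/256; -147/64; -73/32; -9/4; -2; -1; 0 } => -9437/4096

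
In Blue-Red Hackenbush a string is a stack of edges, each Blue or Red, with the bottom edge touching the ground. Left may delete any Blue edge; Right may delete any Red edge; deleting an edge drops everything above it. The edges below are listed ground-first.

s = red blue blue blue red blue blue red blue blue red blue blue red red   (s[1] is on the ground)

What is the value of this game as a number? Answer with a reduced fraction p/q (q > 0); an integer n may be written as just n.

step 1: add red to get r; options L={  } R={ 0 } = -1
step 2: add blue to get rb; options L={ -1 } R={ 0 } = -1/2
step 3: add blue to get rbb; options L={ -1, -1/2 } R={ 0 } = -1/4
step 4: add blue to get rbbb; options L={ -1, -1/2, -1/4 } R={ 0 } = -1/8
step 5: add red to get rbbbr; options L={ -1, -1/2, -1/4 } R={ -1/8, 0 } = -3/16
step 6: add blue to get rbbbrb; options L={ -1, -1/2, -1/4, -3/16 } R={ -1/8, 0 } = -5/32
step 7: add blue to get rbbbrbb; options L={ -1, -1/2, -1/4, -3/16, -5/32 } R={ -1/8, 0 } = -9/64
step 8: add red to get rbbbrbbr; options L={ -1, -1/2, -1/4, -3/16, -5/32 } R={ -9/64, -1/8, 0 } = -19/128
step 9: add blue to get rbbbrbbrb; options L={ -1, -1/2, -1/4, -3/16, -5/32, -19/128 } R={ -9/64, -1/8, 0 } = -37/256
step 10: add blue to get rbbbrbbrbb; options L={ -1, -1/2, -1/4, -3/16, -5/32, -19/128, -37/256 } R={ -9/64, -1/8, 0 } = -73/512
step 11: add red to get rbbbrbbrbbr; options L={ -1, -1/2, -1/4, -3/16, -5/32, -19/128, -37/256 } R={ -73/512, -9/64, -1/8, 0 } = -147/1024
step 12: add blue to get rbbbrbbrbbrb; options L={ -1, -1/2, -1/4, -3/16, -5/32, -19/128, -37/256, -147/1024 } R={ -73/512, -9/64, -1/8, 0 } = -293/2048
step 13: add blue to get rbbbrbbrbbrbb; options L={ -1, -1/2, -1/4, -3/16, -5/32, -19/128, -37/256, -147/1024, -293/2048 } R={ -73/512, -9/64, -1/8, 0 } = -585/4096
step 14: add red to get rbbbrbbrbbrbbr; options L={ -1, -1/2, -1/4, -3/16, -5/32, -19/128, -37/256, -147/1024, -293/2048 } R={ -585/4096, -73/512, -9/64, -1/8, 0 } = -1171/8192
step 15: add red to get rbbbrbbrbbrbbrr; options L={ -1, -1/2, -1/4, -3/16, -5/32, -19/128, -37/256, -147/1024, -293/2048 } R={ -1171/8192, -585/4096, -73/512, -9/64, -1/8, 0 } = -2343/16384

-2343/16384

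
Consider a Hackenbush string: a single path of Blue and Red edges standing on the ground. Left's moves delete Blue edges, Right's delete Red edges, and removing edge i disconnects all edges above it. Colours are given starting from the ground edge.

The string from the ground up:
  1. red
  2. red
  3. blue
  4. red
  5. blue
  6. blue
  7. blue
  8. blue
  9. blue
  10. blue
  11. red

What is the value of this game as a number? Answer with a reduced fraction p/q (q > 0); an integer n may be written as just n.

-771/512

Recurse on prefixes of the 11-edge string red red blue red blue blue blue blue blue blue red:
edge 1 of 11 (red): { — | 0 } gives -1
edge 2 of 11 (red): { — | -1; 0 } gives -2
edge 3 of 11 (blue): { -2 | -1; 0 } gives -3/2
edge 4 of 11 (red): { -2 | -3/2; -1; 0 } gives -7/4
edge 5 of 11 (blue): { -2; -7/4 | -3/2; -1; 0 } gives -13/8
edge 6 of 11 (blue): { -2; -7/4; -13/8 | -3/2; -1; 0 } gives -25/16
edge 7 of 11 (blue): { -2; -7/4; -13/8; -25/16 | -3/2; -1; 0 } gives -49/32
edge 8 of 11 (blue): { -2; -7/4; -13/8; -25/16; -49/32 | -3/2; -1; 0 } gives -97/64
edge 9 of 11 (blue): { -2; -7/4; -13/8; -25/16; -49/32; -97/64 | -3/2; -1; 0 } gives -193/128
edge 10 of 11 (blue): { -2; -7/4; -13/8; -25/16; -49/32; -97/64; -193/128 | -3/2; -1; 0 } gives -385/256
edge 11 of 11 (red): { -2; -7/4; -13/8; -25/16; -49/32; -97/64; -193/128 | -385/256; -3/2; -1; 0 } gives -771/512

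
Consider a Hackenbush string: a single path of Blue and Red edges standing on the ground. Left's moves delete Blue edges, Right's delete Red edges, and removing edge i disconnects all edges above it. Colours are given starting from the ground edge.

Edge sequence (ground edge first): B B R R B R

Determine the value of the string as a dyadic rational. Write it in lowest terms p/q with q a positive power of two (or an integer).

Recurse on prefixes of the 6-edge string B B R R B R:
v_1 [B]  L=[0]  R=[none]  ⇒ 1
v_2 [BB]  L=[0,1]  R=[none]  ⇒ 2
v_3 [BBR]  L=[0,1]  R=[2]  ⇒ 3/2
v_4 [BBRR]  L=[0,1]  R=[3/2,2]  ⇒ 5/4
v_5 [BBRRB]  L=[0,1,5/4]  R=[3/2,2]  ⇒ 11/8
v_6 [BBRRBR]  L=[0,1,5/4]  R=[11/8,3/2,2]  ⇒ 21/16

21/16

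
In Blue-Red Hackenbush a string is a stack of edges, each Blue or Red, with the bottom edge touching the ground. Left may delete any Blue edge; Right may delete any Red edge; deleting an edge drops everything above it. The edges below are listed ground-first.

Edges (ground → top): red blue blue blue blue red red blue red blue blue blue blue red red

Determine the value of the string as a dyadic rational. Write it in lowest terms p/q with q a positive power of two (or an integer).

-1671/16384

Build G(s[:k]) for k = 1..15, string s = red blue blue blue blue red red blue red blue blue blue blue red red.
G(r) = { — | 0 } -> -1
G(rb) = { -1 | 0 } -> -1/2
G(rbb) = { -1; -1/2 | 0 } -> -1/4
G(rbbb) = { -1; -1/2; -1/4 | 0 } -> -1/8
G(rbbbb) = { -1; -1/2; -1/4; -1/8 | 0 } -> -1/16
G(rbbbbr) = { -1; -1/2; -1/4; -1/8 | -1/16; 0 } -> -3/32
G(rbbbbrr) = { -1; -1/2; -1/4; -1/8 | -3/32; -1/16; 0 } -> -7/64
G(rbbbbrrb) = { -1; -1/2; -1/4; -1/8; -7/64 | -3/32; -1/16; 0 } -> -13/128
G(rbbbbrrbr) = { -1; -1/2; -1/4; -1/8; -7/64 | -13/128; -3/32; -1/16; 0 } -> -27/256
G(rbbbbrrbrb) = { -1; -1/2; -1/4; -1/8; -7/64; -27/256 | -13/128; -3/32; -1/16; 0 } -> -53/512
G(rbbbbrrbrbb) = { -1; -1/2; -1/4; -1/8; -7/64; -27/256; -53/512 | -13/128; -3/32; -1/16; 0 } -> -105/1024
G(rbbbbrrbrbbb) = { -1; -1/2; -1/4; -1/8; -7/64; -27/256; -53/512; -105/1024 | -13/128; -3/32; -1/16; 0 } -> -209/2048
G(rbbbbrrbrbbbb) = { -1; -1/2; -1/4; -1/8; -7/64; -27/256; -53/512; -105/1024; -209/2048 | -13/128; -3/32; -1/16; 0 } -> -417/4096
G(rbbbbrrbrbbbbr) = { -1; -1/2; -1/4; -1/8; -7/64; -27/256; -53/512; -105/1024; -209/2048 | -417/4096; -13/128; -3/32; -1/16; 0 } -> -835/8192
G(rbbbbrrbrbbbbrr) = { -1; -1/2; -1/4; -1/8; -7/64; -27/256; -53/512; -105/1024; -209/2048 | -835/8192; -417/4096; -13/128; -3/32; -1/16; 0 } -> -1671/16384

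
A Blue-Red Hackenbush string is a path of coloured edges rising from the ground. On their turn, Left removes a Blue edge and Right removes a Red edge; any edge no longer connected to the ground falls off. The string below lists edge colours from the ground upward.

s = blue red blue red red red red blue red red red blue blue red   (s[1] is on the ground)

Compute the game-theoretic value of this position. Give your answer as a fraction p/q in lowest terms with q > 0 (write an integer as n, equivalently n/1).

g(b) = { 0 | none } => 1
g(br) = { 0 | 1 } => 1/2
g(brb) = { 0; 1/2 | 1 } => 3/4
g(brbr) = { 0; 1/2 | 3/4; 1 } => 5/8
g(brbrr) = { 0; 1/2 | 5/8; 3/4; 1 } => 9/16
g(brbrrr) = { 0; 1/2 | 9/16; 5/8; 3/4; 1 } => 17/32
g(brbrrrr) = { 0; 1/2 | 17/32; 9/16; 5/8; 3/4; 1 } => 33/64
g(brbrrrrb) = { 0; 1/2; 33/64 | 17/32; 9/16; 5/8; 3/4; 1 } => 67/128
g(brbrrrrbr) = { 0; 1/2; 33/64 | 67/128; 17/32; 9/16; 5/8; 3/4; 1 } => 133/256
g(brbrrrrbrr) = { 0; 1/2; 33/64 | 133/256; 67/128; 17/32; 9/16; 5/8; 3/4; 1 } => 265/512
g(brbrrrrbrrr) = { 0; 1/2; 33/64 | 265/512; 133/256; 67/128; 17/32; 9/16; 5/8; 3/4; 1 } => 529/1024
g(brbrrrrbrrrb) = { 0; 1/2; 33/64; 529/1024 | 265/512; 133/256; 67/128; 17/32; 9/16; 5/8; 3/4; 1 } => 1059/2048
g(brbrrrrbrrrbb) = { 0; 1/2; 33/64; 529/1024; 1059/2048 | 265/512; 133/256; 67/128; 17/32; 9/16; 5/8; 3/4; 1 } => 2119/4096
g(brbrrrrbrrrbbr) = { 0; 1/2; 33/64; 529/1024; 1059/2048 | 2119/4096; 265/512; 133/256; 67/128; 17/32; 9/16; 5/8; 3/4; 1 } => 4237/8192

4237/8192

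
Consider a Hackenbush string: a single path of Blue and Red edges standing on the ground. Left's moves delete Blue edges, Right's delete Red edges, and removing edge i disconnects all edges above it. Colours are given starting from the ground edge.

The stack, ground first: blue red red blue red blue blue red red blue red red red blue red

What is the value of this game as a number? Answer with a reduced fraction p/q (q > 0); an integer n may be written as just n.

5701/16384

step 1: add blue to get b; options L={ 0 } R={ — } -> 1
step 2: add red to get br; options L={ 0 } R={ 1 } -> 1/2
step 3: add red to get brr; options L={ 0 } R={ 1/2 1 } -> 1/4
step 4: add blue to get brrb; options L={ 0 1/4 } R={ 1/2 1 } -> 3/8
step 5: add red to get brrbr; options L={ 0 1/4 } R={ 3/8 1/2 1 } -> 5/16
step 6: add blue to get brrbrb; options L={ 0 1/4 5/16 } R={ 3/8 1/2 1 } -> 11/32
step 7: add blue to get brrbrbb; options L={ 0 1/4 5/16 11/32 } R={ 3/8 1/2 1 } -> 23/64
step 8: add red to get brrbrbbr; options L={ 0 1/4 5/16 11/32 } R={ 23/64 3/8 1/2 1 } -> 45/128
step 9: add red to get brrbrbbrr; options L={ 0 1/4 5/16 11/32 } R={ 45/128 23/64 3/8 1/2 1 } -> 89/256
step 10: add blue to get brrbrbbrrb; options L={ 0 1/4 5/16 11/32 89/256 } R={ 45/128 23/64 3/8 1/2 1 } -> 179/512
step 11: add red to get brrbrbbrrbr; options L={ 0 1/4 5/16 11/32 89/256 } R={ 179/512 45/128 23/64 3/8 1/2 1 } -> 357/1024
step 12: add red to get brrbrbbrrbrr; options L={ 0 1/4 5/16 11/32 89/256 } R={ 357/1024 179/512 45/128 23/64 3/8 1/2 1 } -> 713/2048
step 13: add red to get brrbrbbrrbrrr; options L={ 0 1/4 5/16 11/32 89/256 } R={ 713/2048 357/1024 179/512 45/128 23/64 3/8 1/2 1 } -> 1425/4096
step 14: add blue to get brrbrbbrrbrrrb; options L={ 0 1/4 5/16 11/32 89/256 1425/4096 } R={ 713/2048 357/1024 179/512 45/128 23/64 3/8 1/2 1 } -> 2851/8192
step 15: add red to get brrbrbbrrbrrrbr; options L={ 0 1/4 5/16 11/32 89/256 1425/4096 } R={ 2851/8192 713/2048 357/1024 179/512 45/128 23/64 3/8 1/2 1 } -> 5701/16384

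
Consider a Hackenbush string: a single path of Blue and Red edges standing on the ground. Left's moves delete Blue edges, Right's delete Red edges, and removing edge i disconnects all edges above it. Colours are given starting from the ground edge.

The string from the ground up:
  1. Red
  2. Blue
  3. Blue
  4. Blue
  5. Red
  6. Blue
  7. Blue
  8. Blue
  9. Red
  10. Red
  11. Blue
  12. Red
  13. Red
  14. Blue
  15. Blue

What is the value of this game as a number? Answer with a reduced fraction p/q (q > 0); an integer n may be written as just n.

Recurse on prefixes of the 15-edge string Red Blue Blue Blue Red Blue Blue Blue Red Red Blue Red Red Blue Blue:
1 of 15 · R · max L −∞ · min R 0 gives -1
2 of 15 · RB · max L -1 · min R 0 gives -1/2
3 of 15 · RBB · max L -1/2 · min R 0 gives -1/4
4 of 15 · RBBB · max L -1/4 · min R 0 gives -1/8
5 of 15 · RBBBR · max L -1/4 · min R -1/8 gives -3/16
6 of 15 · RBBBRB · max L -3/16 · min R -1/8 gives -5/32
7 of 15 · RBBBRBB · max L -5/32 · min R -1/8 gives -9/64
8 of 15 · RBBBRBBB · max L -9/64 · min R -1/8 gives -17/128
9 of 15 · RBBBRBBBR · max L -9/64 · min R -17/128 gives -35/256
10 of 15 · RBBBRBBBRR · max L -9/64 · min R -35/256 gives -71/512
11 of 15 · RBBBRBBBRRB · max L -71/512 · min R -35/256 gives -141/1024
12 of 15 · RBBBRBBBRRBR · max L -71/512 · min R -141/1024 gives -283/2048
13 of 15 · RBBBRBBBRRBRR · max L -71/512 · min R -283/2048 gives -567/4096
14 of 15 · RBBBRBBBRRBRRB · max L -567/4096 · min R -283/2048 gives -1133/8192
15 of 15 · RBBBRBBBRRBRRBB · max L -1133/8192 · min R -283/2048 gives -2265/16384

-2265/16384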